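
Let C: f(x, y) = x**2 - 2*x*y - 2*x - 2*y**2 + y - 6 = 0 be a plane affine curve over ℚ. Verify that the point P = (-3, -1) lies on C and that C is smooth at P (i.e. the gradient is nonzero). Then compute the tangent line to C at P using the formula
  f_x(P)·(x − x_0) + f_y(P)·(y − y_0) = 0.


Tangent line at P: -6*x + 11*y - 7 = 0.

Step 1: f(-3, -1) = 0, so P lies on C.
Step 2: partial derivatives
  f_x(x, y) = 2*x - 2*y - 2, f_y(x, y) = -2*x - 4*y + 1.
  f_x(P) = -6, f_y(P) = 11 (gradient nonzero, so P is smooth).
Step 3: tangent line at P: -6·(x − -3) + 11·(y − -1) = 0.
Expanding: -6*x + 11*y - 7 = 0.


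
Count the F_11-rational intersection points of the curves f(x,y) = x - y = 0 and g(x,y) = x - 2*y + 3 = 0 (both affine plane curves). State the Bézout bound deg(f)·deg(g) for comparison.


Common zeros: {(3, 3)}; count = 1; Bézout bound = 1.

deg(f) = 1, deg(g) = 1, so Bézout bound = 1.
Scan x ∈ F_11. For each x, list the y ∈ F_11 with f(x, y) ≡ 0 and those with g(x, y) ≡ 0 (mod 11); the common zeros in that column are the intersection.
  x = 0: f ≡ 0 at y ∈ {0}; g ≡ 0 at y ∈ {7}; common: ∅.
  x = 1: f ≡ 0 at y ∈ {1}; g ≡ 0 at y ∈ {2}; common: ∅.
  x = 2: f ≡ 0 at y ∈ {2}; g ≡ 0 at y ∈ {8}; common: ∅.
  x = 3: f ≡ 0 at y ∈ {3}; g ≡ 0 at y ∈ {3}; common: {3}.
  x = 4: f ≡ 0 at y ∈ {4}; g ≡ 0 at y ∈ {9}; common: ∅.
  x = 5: f ≡ 0 at y ∈ {5}; g ≡ 0 at y ∈ {4}; common: ∅.
  x = 6: f ≡ 0 at y ∈ {6}; g ≡ 0 at y ∈ {10}; common: ∅.
  x = 7: f ≡ 0 at y ∈ {7}; g ≡ 0 at y ∈ {5}; common: ∅.
  x = 8: f ≡ 0 at y ∈ {8}; g ≡ 0 at y ∈ {0}; common: ∅.
  x = 9: f ≡ 0 at y ∈ {9}; g ≡ 0 at y ∈ {6}; common: ∅.
  x = 10: f ≡ 0 at y ∈ {10}; g ≡ 0 at y ∈ {1}; common: ∅.
Collecting: common zeros = {(3, 3)}, so the count is 1.
Comparison with the Bézout bound: 1 ≤ 1 = deg(f)·deg(g), as expected for curves with no common component (the bound is attained).


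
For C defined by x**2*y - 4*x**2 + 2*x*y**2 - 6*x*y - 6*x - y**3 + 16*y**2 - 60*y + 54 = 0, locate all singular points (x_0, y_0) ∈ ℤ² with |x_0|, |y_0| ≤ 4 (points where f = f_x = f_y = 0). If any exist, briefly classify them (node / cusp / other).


Singular points: {(-3, 3)}; classification: node.

Compute partial derivatives:
  f_x = 2*x*y - 8*x + 2*y**2 - 6*y - 6.
  f_y = x**2 + 4*x*y - 6*x - 3*y**2 + 32*y - 60.
Scan x_0 ∈ {−4, ..., 4}. For each x_0, f_y(x_0, y) is a polynomial in y; find its integer roots y ∈ {−4, ..., 4}, then test f_x and f at those candidates.
  x = -4: f_y(-4, y) = -3*y**2 + 16*y - 20; vanishes at y ∈ {2}. (-4, 2): f_x = 6 ≠ 0.
  x = -3: f_y(-3, y) = -3*y**2 + 20*y - 33; vanishes at y ∈ {3}. (-3, 3): f_x = 0, f = 0 — SINGULAR.
  x = -2: f_y(-2, y) = -3*y**2 + 24*y - 44; no integer root y with |y| ≤ 4.
  x = -1: f_y(-1, y) = -3*y**2 + 28*y - 53; no integer root y with |y| ≤ 4.
  x = 0: f_y(0, y) = -3*y**2 + 32*y - 60; no integer root y with |y| ≤ 4.
  x = 1: f_y(1, y) = -3*y**2 + 36*y - 65; no integer root y with |y| ≤ 4.
  x = 2: f_y(2, y) = -3*y**2 + 40*y - 68; vanishes at y ∈ {2}. (2, 2): f_x = -18 ≠ 0.
  x = 3: f_y(3, y) = -3*y**2 + 44*y - 69; no integer root y with |y| ≤ 4.
  x = 4: f_y(4, y) = -3*y**2 + 48*y - 68; no integer root y with |y| ≤ 4.
Only singular point on the grid: (-3, 3).
Classify: substitute x = -3 + u, y = 3 + v and expand: f = u**2*v - u**2 + 2*u*v**2 - v**3 + v**2.
No constant or linear terms (consistent with a singular point). Quadratic part: -u**2 + v**2. Cubic part: u**2*v + 2*u*v**2 - v**3.
The quadratic part v**2 - u**2 = (v − u)(v + u) splits into two distinct linear factors, so there are two distinct tangent lines y − 3 = ±(x − -3) — this is a node (ordinary double point).
Classification: node.


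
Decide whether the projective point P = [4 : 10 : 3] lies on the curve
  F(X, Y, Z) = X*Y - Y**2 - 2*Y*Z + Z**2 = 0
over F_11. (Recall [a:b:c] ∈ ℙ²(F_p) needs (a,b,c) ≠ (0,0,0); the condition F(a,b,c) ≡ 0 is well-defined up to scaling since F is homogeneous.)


F(4,10,3) ≡ 10 (mod 11); P is NOT on the curve.

Evaluate F(4, 10, 3) term-by-term (mod 11).
  X*Y ↦ 1·4·10·1 = 40
  -Y**2 ↦ -1·1·100·1 = -100
  -2*Y*Z ↦ -2·1·10·3 = -60
  Z**2 ↦ 1·1·1·9 = 9
Sum: F(4, 10, 3) = (40) + (-100) + (-60) + (9) = -111.
Reducing mod 11: -111 ≡ 10 (mod 11).
Since F(a, b, c) ≡ 10 ≠ 0 (mod 11), P does NOT lie on the curve.


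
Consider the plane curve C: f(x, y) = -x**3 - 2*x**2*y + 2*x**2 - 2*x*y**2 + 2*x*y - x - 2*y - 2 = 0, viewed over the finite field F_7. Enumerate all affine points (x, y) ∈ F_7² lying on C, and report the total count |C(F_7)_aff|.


Affine F_7-points: {(0, 6), (1, 2), (1, 4), (2, 1), (3, 0)}; count = 5.

For each of the 49 pairs (x, y) ∈ F_7², evaluate f(x, y) mod 7. Record the zeros.
  x = 0: [0↦5, 1↦3, 2↦1, 3↦6, 4↦4, 5↦2, 6↦0]  zeros at y ∈ {6}
  x = 1: [0↦5, 1↦1, 2↦0, 3↦2, 4↦0, 5↦1, 6↦5]  zeros at y ∈ {2, 4}
  x = 2: [0↦3, 1↦0, 2↦3, 3↦5, 4↦6, 5↦6, 6↦5]  zeros at y ∈ {1}
  x = 3: [0↦0, 1↦1, 2↦4, 3↦2, 4↦2, 5↦4, 6↦1]  zeros at y ∈ {0}
  x = 4: [0↦4, 1↦5, 2↦4, 3↦1, 4↦3, 5↦3, 6↦1]  zeros at y ∈ ∅
  x = 5: [0↦2, 1↦6, 2↦4, 3↦3, 4↦3, 5↦4, 6↦6]  zeros at y ∈ ∅
  x = 6: [0↦2, 1↦5, 2↦5, 3↦2, 4↦3, 5↦1, 6↦3]  zeros at y ∈ ∅
Collecting zeros: affine points = {(0, 6), (1, 2), (1, 4), (2, 1), (3, 0)}.
Total count |C(F_7)_aff| = 5.


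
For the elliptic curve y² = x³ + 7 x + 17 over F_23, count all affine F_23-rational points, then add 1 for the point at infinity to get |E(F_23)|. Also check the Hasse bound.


Affine points = {(1, 5), (1, 18), (2, 4), (2, 19), (5, 4), (5, 19), (7, 8), (7, 15), (9, 2), (9, 21), (10, 11), (10, 12), (12, 9), (12, 14), (15, 1), (15, 22), (16, 4), (16, 19), (17, 9), (17, 14), (18, 8), (18, 15), (21, 8), (21, 15), (22, 3), (22, 20)}; affine count = 26; |E(F_23)| = 27.

Discriminant check: Δ ∝ 4a³ + 27b² = 4·7³ + 27·17² = 4·343 + 27·289 ≡ 21 (mod 23). Nonzero ⇒ E is nonsingular.
For each x ∈ F_23, compute rhs = x³ + 7·x + 17 mod 23, then count y ∈ F_23 with y² ≡ rhs.
  x = 0: rhs = 17, matching y values: none (0 points).
  x = 1: rhs = 2, matching y values: 5, 18 (2 points).
  x = 2: rhs = 16, matching y values: 4, 19 (2 points).
  x = 3: rhs = 19, matching y values: none (0 points).
  x = 4: rhs = 17, matching y values: none (0 points).
  x = 5: rhs = 16, matching y values: 4, 19 (2 points).
  x = 6: rhs = 22, matching y values: none (0 points).
  x = 7: rhs = 18, matching y values: 8, 15 (2 points).
  x = 8: rhs = 10, matching y values: none (0 points).
  x = 9: rhs = 4, matching y values: 2, 21 (2 points).
  x = 10: rhs = 6, matching y values: 11, 12 (2 points).
  x = 11: rhs = 22, matching y values: none (0 points).
  x = 12: rhs = 12, matching y values: 9, 14 (2 points).
  x = 13: rhs = 5, matching y values: none (0 points).
  x = 14: rhs = 7, matching y values: none (0 points).
  x = 15: rhs = 1, matching y values: 1, 22 (2 points).
  x = 16: rhs = 16, matching y values: 4, 19 (2 points).
  x = 17: rhs = 12, matching y values: 9, 14 (2 points).
  x = 18: rhs = 18, matching y values: 8, 15 (2 points).
  x = 19: rhs = 17, matching y values: none (0 points).
  x = 20: rhs = 15, matching y values: none (0 points).
  x = 21: rhs = 18, matching y values: 8, 15 (2 points).
  x = 22: rhs = 9, matching y values: 3, 20 (2 points).
Total affine count: 26.
Full point count |E(F_23)| = 26 + 1 = 27.
Hasse bound: |27 − (23+1)| = |3| = 3 ≤ 2√23 ≈ 9.5917 ✓.


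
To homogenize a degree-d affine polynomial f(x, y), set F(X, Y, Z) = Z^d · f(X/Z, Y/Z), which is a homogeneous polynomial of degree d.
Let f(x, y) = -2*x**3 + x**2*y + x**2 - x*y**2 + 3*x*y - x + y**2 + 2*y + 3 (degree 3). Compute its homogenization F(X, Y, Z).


F(X, Y, Z) = -2*X**3 + X**2*Y + X**2*Z - X*Y**2 + 3*X*Y*Z - X*Z**2 + Y**2*Z + 2*Y*Z**2 + 3*Z**3

deg(f) = 3.
Substitute x = X/Z, y = Y/Z into f, then multiply by Z^3.
  monomial -2·x^3·y^0 ↦ -2·X^3·Y^0·Z^0.
  monomial 1·x^2·y^1 ↦ 1·X^2·Y^1·Z^0.
  monomial 1·x^2·y^0 ↦ 1·X^2·Y^0·Z^1.
  monomial -1·x^1·y^2 ↦ -1·X^1·Y^2·Z^0.
  monomial 3·x^1·y^1 ↦ 3·X^1·Y^1·Z^1.
  monomial -1·x^1·y^0 ↦ -1·X^1·Y^0·Z^2.
  monomial 1·x^0·y^2 ↦ 1·X^0·Y^2·Z^1.
  monomial 2·x^0·y^1 ↦ 2·X^0·Y^1·Z^2.
  monomial 3·x^0·y^0 ↦ 3·X^0·Y^0·Z^3.
Collecting: F(X, Y, Z) = -2*X**3 + X**2*Y + X**2*Z - X*Y**2 + 3*X*Y*Z - X*Z**2 + Y**2*Z + 2*Y*Z**2 + 3*Z**3.


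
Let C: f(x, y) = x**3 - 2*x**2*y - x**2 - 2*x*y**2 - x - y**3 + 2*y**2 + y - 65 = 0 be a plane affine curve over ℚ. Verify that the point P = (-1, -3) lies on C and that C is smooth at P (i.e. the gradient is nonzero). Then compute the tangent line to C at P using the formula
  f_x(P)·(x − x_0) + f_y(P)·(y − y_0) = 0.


Tangent line at P: -26*x - 52*y - 182 = 0.

Step 1: f(-1, -3) = 0, so P lies on C.
Step 2: partial derivatives
  f_x(x, y) = 3*x**2 - 4*x*y - 2*x - 2*y**2 - 1, f_y(x, y) = -2*x**2 - 4*x*y - 3*y**2 + 4*y + 1.
  f_x(P) = -26, f_y(P) = -52 (gradient nonzero, so P is smooth).
Step 3: tangent line at P: -26·(x − -1) + -52·(y − -3) = 0.
Expanding: -26*x - 52*y - 182 = 0.


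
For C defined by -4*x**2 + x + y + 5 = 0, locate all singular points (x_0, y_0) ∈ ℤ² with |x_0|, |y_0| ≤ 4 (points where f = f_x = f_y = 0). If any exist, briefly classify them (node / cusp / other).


No singular points in the scanned grid; C is smooth there.

Compute partial derivatives:
  f_x = 1 - 8*x.
  f_y = 1.
f_y = 1 is a nonzero constant, so f_y never vanishes: no point (x, y) can satisfy f = f_x = f_y = 0. In particular no (x, y) ∈ {−4, ..., 4}² is singular; the curve is smooth.


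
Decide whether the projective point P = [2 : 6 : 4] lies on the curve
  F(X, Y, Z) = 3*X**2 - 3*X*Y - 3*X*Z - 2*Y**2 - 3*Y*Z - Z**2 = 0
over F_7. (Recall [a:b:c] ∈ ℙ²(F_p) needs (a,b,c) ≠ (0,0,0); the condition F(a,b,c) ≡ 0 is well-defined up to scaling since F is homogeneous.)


F(2,6,4) ≡ 2 (mod 7); P is NOT on the curve.

Evaluate F(2, 6, 4) term-by-term (mod 7).
  3*X**2 ↦ 3·4·1·1 = 12
  -3*X*Y ↦ -3·2·6·1 = -36
  -3*X*Z ↦ -3·2·1·4 = -24
  -2*Y**2 ↦ -2·1·36·1 = -72
  -3*Y*Z ↦ -3·1·6·4 = -72
  -Z**2 ↦ -1·1·1·16 = -16
Sum: F(2, 6, 4) = (12) + (-36) + (-24) + (-72) + (-72) + (-16) = -208.
Reducing mod 7: -208 ≡ 2 (mod 7).
Since F(a, b, c) ≡ 2 ≠ 0 (mod 7), P does NOT lie on the curve.


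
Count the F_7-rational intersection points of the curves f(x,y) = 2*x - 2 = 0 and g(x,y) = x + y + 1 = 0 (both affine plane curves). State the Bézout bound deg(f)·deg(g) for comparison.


Common zeros: {(1, 5)}; count = 1; Bézout bound = 1.

deg(f) = 1, deg(g) = 1, so Bézout bound = 1.
Scan x ∈ F_7. For each x, list the y ∈ F_7 with f(x, y) ≡ 0 and those with g(x, y) ≡ 0 (mod 7); the common zeros in that column are the intersection.
  x = 0: f ≡ 0 at y ∈ ∅; g ≡ 0 at y ∈ {6}; common: ∅.
  x = 1: f ≡ 0 at y ∈ {0, 1, 2, 3, 4, 5, 6}; g ≡ 0 at y ∈ {5}; common: {5}.
  x = 2: f ≡ 0 at y ∈ ∅; g ≡ 0 at y ∈ {4}; common: ∅.
  x = 3: f ≡ 0 at y ∈ ∅; g ≡ 0 at y ∈ {3}; common: ∅.
  x = 4: f ≡ 0 at y ∈ ∅; g ≡ 0 at y ∈ {2}; common: ∅.
  x = 5: f ≡ 0 at y ∈ ∅; g ≡ 0 at y ∈ {1}; common: ∅.
  x = 6: f ≡ 0 at y ∈ ∅; g ≡ 0 at y ∈ {0}; common: ∅.
Collecting: common zeros = {(1, 5)}, so the count is 1.
Comparison with the Bézout bound: 1 ≤ 1 = deg(f)·deg(g), as expected for curves with no common component (the bound is attained).


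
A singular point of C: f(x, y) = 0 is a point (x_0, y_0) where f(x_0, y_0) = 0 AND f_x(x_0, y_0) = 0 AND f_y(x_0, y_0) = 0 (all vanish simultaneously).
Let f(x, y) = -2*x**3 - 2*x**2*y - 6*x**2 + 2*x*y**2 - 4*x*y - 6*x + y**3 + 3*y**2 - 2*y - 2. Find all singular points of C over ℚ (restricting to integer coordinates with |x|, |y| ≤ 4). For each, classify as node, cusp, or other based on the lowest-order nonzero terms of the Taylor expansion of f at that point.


Singular points: {(-1, 0)}; classification: cusp.

Compute partial derivatives:
  f_x = -6*x**2 - 4*x*y - 12*x + 2*y**2 - 4*y - 6.
  f_y = -2*x**2 + 4*x*y - 4*x + 3*y**2 + 6*y - 2.
Scan x_0 ∈ {−4, ..., 4}. For each x_0, f_y(x_0, y) is a polynomial in y; find its integer roots y ∈ {−4, ..., 4}, then test f_x and f at those candidates.
  x = -4: f_y(-4, y) = 3*y**2 - 10*y - 18; no integer root y with |y| ≤ 4.
  x = -3: f_y(-3, y) = 3*y**2 - 6*y - 8; no integer root y with |y| ≤ 4.
  x = -2: f_y(-2, y) = 3*y**2 - 2*y - 2; no integer root y with |y| ≤ 4.
  x = -1: f_y(-1, y) = 3*y**2 + 2*y; vanishes at y ∈ {0}. (-1, 0): f_x = 0, f = 0 — SINGULAR.
  x = 0: f_y(0, y) = 3*y**2 + 6*y - 2; no integer root y with |y| ≤ 4.
  x = 1: f_y(1, y) = 3*y**2 + 10*y - 8; vanishes at y ∈ {-4}. (1, -4): f_x = 40 ≠ 0.
  x = 2: f_y(2, y) = 3*y**2 + 14*y - 18; no integer root y with |y| ≤ 4.
  x = 3: f_y(3, y) = 3*y**2 + 18*y - 32; no integer root y with |y| ≤ 4.
  x = 4: f_y(4, y) = 3*y**2 + 22*y - 50; no integer root y with |y| ≤ 4.
Only singular point on the grid: (-1, 0).
Classify: substitute x = -1 + u, y = 0 + v and expand: f = -2*u**3 - 2*u**2*v + 2*u*v**2 + v**3 + v**2.
No constant or linear terms (consistent with a singular point). Quadratic part: v**2. Cubic part: -2*u**3 - 2*u**2*v + 2*u*v**2 + v**3.
The quadratic part v**2 is a perfect square, so there is a single (double) tangent line v = 0, i.e. y = 0. Restricting the cubic part to that line (v = 0) leaves -2*u**3 ≠ 0, so f is not divisible by v and the branch is v² ≈ 2*u**3 to lowest order — this is a cusp.
Classification: cusp.


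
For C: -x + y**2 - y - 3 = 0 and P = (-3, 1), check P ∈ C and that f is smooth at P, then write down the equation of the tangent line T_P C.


Tangent line at P: -x + y - 4 = 0.

Step 1: f(-3, 1) = 0, so P lies on C.
Step 2: partial derivatives
  f_x(x, y) = -1, f_y(x, y) = 2*y - 1.
  f_x(P) = -1, f_y(P) = 1 (gradient nonzero, so P is smooth).
Step 3: tangent line at P: -1·(x − -3) + 1·(y − 1) = 0.
Expanding: -x + y - 4 = 0.


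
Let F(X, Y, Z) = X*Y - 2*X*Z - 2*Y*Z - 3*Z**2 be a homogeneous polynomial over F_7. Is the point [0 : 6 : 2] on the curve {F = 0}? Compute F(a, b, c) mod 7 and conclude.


F(0,6,2) ≡ 6 (mod 7); P is NOT on the curve.

Evaluate F(0, 6, 2) term-by-term (mod 7).
  X*Y ↦ 1·0·6·1 = 0
  -2*X*Z ↦ -2·0·1·2 = 0
  -2*Y*Z ↦ -2·1·6·2 = -24
  -3*Z**2 ↦ -3·1·1·4 = -12
Sum: F(0, 6, 2) = (0) + (0) + (-24) + (-12) = -36.
Reducing mod 7: -36 ≡ 6 (mod 7).
Since F(a, b, c) ≡ 6 ≠ 0 (mod 7), P does NOT lie on the curve.


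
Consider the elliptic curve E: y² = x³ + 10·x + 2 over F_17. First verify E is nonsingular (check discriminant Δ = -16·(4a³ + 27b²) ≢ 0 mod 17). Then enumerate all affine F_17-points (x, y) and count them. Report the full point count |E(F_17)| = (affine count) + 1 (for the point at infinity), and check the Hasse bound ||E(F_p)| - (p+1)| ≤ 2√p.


Affine points = {(0, 6), (0, 11), (1, 8), (1, 9), (2, 8), (2, 9), (3, 5), (3, 12), (4, 2), (4, 15), (8, 4), (8, 13), (11, 7), (11, 10), (13, 0), (14, 8), (14, 9), (15, 5), (15, 12), (16, 5), (16, 12)}; affine count = 21; |E(F_17)| = 22.

Discriminant check: Δ ∝ 4a³ + 27b² = 4·10³ + 27·2² = 4·1000 + 27·4 ≡ 11 (mod 17). Nonzero ⇒ E is nonsingular.
For each x ∈ F_17, compute rhs = x³ + 10·x + 2 mod 17, then count y ∈ F_17 with y² ≡ rhs.
  x = 0: rhs = 2, matching y values: 6, 11 (2 points).
  x = 1: rhs = 13, matching y values: 8, 9 (2 points).
  x = 2: rhs = 13, matching y values: 8, 9 (2 points).
  x = 3: rhs = 8, matching y values: 5, 12 (2 points).
  x = 4: rhs = 4, matching y values: 2, 15 (2 points).
  x = 5: rhs = 7, matching y values: none (0 points).
  x = 6: rhs = 6, matching y values: none (0 points).
  x = 7: rhs = 7, matching y values: none (0 points).
  x = 8: rhs = 16, matching y values: 4, 13 (2 points).
  x = 9: rhs = 5, matching y values: none (0 points).
  x = 10: rhs = 14, matching y values: none (0 points).
  x = 11: rhs = 15, matching y values: 7, 10 (2 points).
  x = 12: rhs = 14, matching y values: none (0 points).
  x = 13: rhs = 0, matching y values: 0 (1 points).
  x = 14: rhs = 13, matching y values: 8, 9 (2 points).
  x = 15: rhs = 8, matching y values: 5, 12 (2 points).
  x = 16: rhs = 8, matching y values: 5, 12 (2 points).
Total affine count: 21.
Full point count |E(F_17)| = 21 + 1 = 22.
Hasse bound: |22 − (17+1)| = |4| = 4 ≤ 2√17 ≈ 8.2462 ✓.


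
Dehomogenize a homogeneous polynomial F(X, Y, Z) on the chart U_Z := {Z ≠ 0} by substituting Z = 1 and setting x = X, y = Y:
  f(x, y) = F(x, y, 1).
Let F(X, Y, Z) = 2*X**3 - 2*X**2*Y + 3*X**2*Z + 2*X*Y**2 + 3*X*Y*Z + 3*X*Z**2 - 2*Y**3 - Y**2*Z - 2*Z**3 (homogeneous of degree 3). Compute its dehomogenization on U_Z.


f(x, y) = 2*x**3 - 2*x**2*y + 3*x**2 + 2*x*y**2 + 3*x*y + 3*x - 2*y**3 - y**2 - 2

On U_Z we set Z = 1. Each monomial c·X^i·Y^j·Z^k in F becomes c·x^i·y^j·1^k = c·x^i·y^j.
Substituting Z = 1: F(X, Y, 1) = 2*x**3 - 2*x**2*y + 3*x**2 + 2*x*y**2 + 3*x*y + 3*x - 2*y**3 - y**2 - 2.
Note: deg(f) ≤ deg(F) = 3; strict inequality happens when F is divisible by Z (lost terms).


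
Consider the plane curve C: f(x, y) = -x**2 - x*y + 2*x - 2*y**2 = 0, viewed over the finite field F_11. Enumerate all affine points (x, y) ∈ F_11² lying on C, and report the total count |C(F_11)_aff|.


Affine F_11-points: {(0, 0), (1, 6), (1, 10), (2, 0), (2, 10), (5, 1), (5, 2), (6, 2), (6, 6), (7, 1)}; count = 10.

For each of the 121 pairs (x, y) ∈ F_11², evaluate f(x, y) mod 11. Record the zeros.
  x = 0: [0↦0, 1↦9, 2↦3, 3↦4, 4↦1, 5↦5, 6↦5, 7↦1, 8↦4, 9↦3, 10↦9]  zeros at y ∈ {0}
  x = 1: [0↦1, 1↦9, 2↦2, 3↦2, 4↦9, 5↦1, 6↦0, 7↦6, 8↦8, 9↦6, 10↦0]  zeros at y ∈ {6, 10}
  x = 2: [0↦0, 1↦7, 2↦10, 3↦9, 4↦4, 5↦6, 6↦4, 7↦9, 8↦10, 9↦7, 10↦0]  zeros at y ∈ {0, 10}
  x = 3: [0↦8, 1↦3, 2↦5, 3↦3, 4↦8, 5↦9, 6↦6, 7↦10, 8↦10, 9↦6, 10↦9]  zeros at y ∈ ∅
  x = 4: [0↦3, 1↦8, 2↦9, 3↦6, 4↦10, 5↦10, 6↦6, 7↦9, 8↦8, 9↦3, 10↦5]  zeros at y ∈ ∅
  x = 5: [0↦7, 1↦0, 2↦0, 3↦7, 4↦10, 5↦9, 6↦4, 7↦6, 8↦4, 9↦9, 10↦10]  zeros at y ∈ {1, 2}
  x = 6: [0↦9, 1↦1, 2↦0, 3↦6, 4↦8, 5↦6, 6↦0, 7↦1, 8↦9, 9↦2, 10↦2]  zeros at y ∈ {2, 6}
  x = 7: [0↦9, 1↦0, 2↦9, 3↦3, 4↦4, 5↦1, 6↦5, 7↦5, 8↦1, 9↦4, 10↦3]  zeros at y ∈ {1}
  x = 8: [0↦7, 1↦8, 2↦5, 3↦9, 4↦9, 5↦5, 6↦8, 7↦7, 8↦2, 9↦4, 10↦2]  zeros at y ∈ ∅
  x = 9: [0↦3, 1↦3, 2↦10, 3↦2, 4↦1, 5↦7, 6↦9, 7↦7, 8↦1, 9↦2, 10↦10]  zeros at y ∈ ∅
  x = 10: [0↦8, 1↦7, 2↦2, 3↦4, 4↦2, 5↦7, 6↦8, 7↦5, 8↦9, 9↦9, 10↦5]  zeros at y ∈ ∅
Collecting zeros: affine points = {(0, 0), (1, 6), (1, 10), (2, 0), (2, 10), (5, 1), (5, 2), (6, 2), (6, 6), (7, 1)}.
Total count |C(F_11)_aff| = 10.


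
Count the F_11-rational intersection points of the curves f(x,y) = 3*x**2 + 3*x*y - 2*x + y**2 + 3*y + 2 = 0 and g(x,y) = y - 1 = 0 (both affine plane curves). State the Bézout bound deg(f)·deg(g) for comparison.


Common zeros: ∅; count = 0; Bézout bound = 2.

deg(f) = 2, deg(g) = 1, so Bézout bound = 2.
Scan x ∈ F_11. For each x, list the y ∈ F_11 with f(x, y) ≡ 0 and those with g(x, y) ≡ 0 (mod 11); the common zeros in that column are the intersection.
  x = 0: f ≡ 0 at y ∈ {9, 10}; g ≡ 0 at y ∈ {1}; common: ∅.
  x = 1: f ≡ 0 at y ∈ ∅; g ≡ 0 at y ∈ {1}; common: ∅.
  x = 2: f ≡ 0 at y ∈ ∅; g ≡ 0 at y ∈ {1}; common: ∅.
  x = 3: f ≡ 0 at y ∈ ∅; g ≡ 0 at y ∈ {1}; common: ∅.
  x = 4: f ≡ 0 at y ∈ ∅; g ≡ 0 at y ∈ {1}; common: ∅.
  x = 5: f ≡ 0 at y ∈ {7, 8}; g ≡ 0 at y ∈ {1}; common: ∅.
  x = 6: f ≡ 0 at y ∈ {4, 8}; g ≡ 0 at y ∈ {1}; common: ∅.
  x = 7: f ≡ 0 at y ∈ {2, 7}; g ≡ 0 at y ∈ {1}; common: ∅.
  x = 8: f ≡ 0 at y ∈ ∅; g ≡ 0 at y ∈ {1}; common: ∅.
  x = 9: f ≡ 0 at y ∈ {4, 10}; g ≡ 0 at y ∈ {1}; common: ∅.
  x = 10: f ≡ 0 at y ∈ {2, 9}; g ≡ 0 at y ∈ {1}; common: ∅.
Collecting: common zeros = ∅, so the count is 0.
Comparison with the Bézout bound: 0 ≤ 2 = deg(f)·deg(g), as expected for curves with no common component (the affine F_11-count falls short of the bound because intersections may lie at infinity, over extension fields, or carry multiplicity).


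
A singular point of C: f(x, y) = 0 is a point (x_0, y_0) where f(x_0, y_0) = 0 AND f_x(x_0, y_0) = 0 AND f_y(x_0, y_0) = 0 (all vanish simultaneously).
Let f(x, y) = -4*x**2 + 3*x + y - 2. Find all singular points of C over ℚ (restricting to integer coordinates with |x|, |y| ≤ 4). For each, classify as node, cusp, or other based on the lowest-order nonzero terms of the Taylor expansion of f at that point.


No singular points in the scanned grid; C is smooth there.

Compute partial derivatives:
  f_x = 3 - 8*x.
  f_y = 1.
f_y = 1 is a nonzero constant, so f_y never vanishes: no point (x, y) can satisfy f = f_x = f_y = 0. In particular no (x, y) ∈ {−4, ..., 4}² is singular; the curve is smooth.


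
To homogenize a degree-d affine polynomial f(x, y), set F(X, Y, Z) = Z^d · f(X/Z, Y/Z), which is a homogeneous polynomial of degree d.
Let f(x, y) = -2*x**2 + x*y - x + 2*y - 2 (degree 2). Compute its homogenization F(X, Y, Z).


F(X, Y, Z) = -2*X**2 + X*Y - X*Z + 2*Y*Z - 2*Z**2

deg(f) = 2.
Substitute x = X/Z, y = Y/Z into f, then multiply by Z^2.
  monomial -2·x^2·y^0 ↦ -2·X^2·Y^0·Z^0.
  monomial 1·x^1·y^1 ↦ 1·X^1·Y^1·Z^0.
  monomial -1·x^1·y^0 ↦ -1·X^1·Y^0·Z^1.
  monomial 2·x^0·y^1 ↦ 2·X^0·Y^1·Z^1.
  monomial -2·x^0·y^0 ↦ -2·X^0·Y^0·Z^2.
Collecting: F(X, Y, Z) = -2*X**2 + X*Y - X*Z + 2*Y*Z - 2*Z**2.


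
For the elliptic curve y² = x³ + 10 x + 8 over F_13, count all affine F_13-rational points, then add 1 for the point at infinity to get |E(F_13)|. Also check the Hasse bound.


Affine points = {(2, 6), (2, 7), (3, 0), (5, 1), (5, 12), (10, 4), (10, 9), (12, 6), (12, 7)}; affine count = 9; |E(F_13)| = 10.

Discriminant check: Δ ∝ 4a³ + 27b² = 4·10³ + 27·8² = 4·1000 + 27·64 ≡ 8 (mod 13). Nonzero ⇒ E is nonsingular.
For each x ∈ F_13, compute rhs = x³ + 10·x + 8 mod 13, then count y ∈ F_13 with y² ≡ rhs.
  x = 0: rhs = 8, matching y values: none (0 points).
  x = 1: rhs = 6, matching y values: none (0 points).
  x = 2: rhs = 10, matching y values: 6, 7 (2 points).
  x = 3: rhs = 0, matching y values: 0 (1 points).
  x = 4: rhs = 8, matching y values: none (0 points).
  x = 5: rhs = 1, matching y values: 1, 12 (2 points).
  x = 6: rhs = 11, matching y values: none (0 points).
  x = 7: rhs = 5, matching y values: none (0 points).
  x = 8: rhs = 2, matching y values: none (0 points).
  x = 9: rhs = 8, matching y values: none (0 points).
  x = 10: rhs = 3, matching y values: 4, 9 (2 points).
  x = 11: rhs = 6, matching y values: none (0 points).
  x = 12: rhs = 10, matching y values: 6, 7 (2 points).
Total affine count: 9.
Full point count |E(F_13)| = 9 + 1 = 10.
Hasse bound: |10 − (13+1)| = |-4| = 4 ≤ 2√13 ≈ 7.2111 ✓.


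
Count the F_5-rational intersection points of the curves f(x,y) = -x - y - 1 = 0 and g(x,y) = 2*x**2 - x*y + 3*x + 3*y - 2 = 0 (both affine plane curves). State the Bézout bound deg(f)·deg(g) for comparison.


Common zeros: {(0, 4), (3, 1)}; count = 2; Bézout bound = 2.

deg(f) = 1, deg(g) = 2, so Bézout bound = 2.
Scan x ∈ F_5. For each x, list the y ∈ F_5 with f(x, y) ≡ 0 and those with g(x, y) ≡ 0 (mod 5); the common zeros in that column are the intersection.
  x = 0: f ≡ 0 at y ∈ {4}; g ≡ 0 at y ∈ {4}; common: {4}.
  x = 1: f ≡ 0 at y ∈ {3}; g ≡ 0 at y ∈ {1}; common: ∅.
  x = 2: f ≡ 0 at y ∈ {2}; g ≡ 0 at y ∈ {3}; common: ∅.
  x = 3: f ≡ 0 at y ∈ {1}; g ≡ 0 at y ∈ {0, 1, 2, 3, 4}; common: {1}.
  x = 4: f ≡ 0 at y ∈ {0}; g ≡ 0 at y ∈ {2}; common: ∅.
Collecting: common zeros = {(0, 4), (3, 1)}, so the count is 2.
Comparison with the Bézout bound: 2 ≤ 2 = deg(f)·deg(g), as expected for curves with no common component (the bound is attained).


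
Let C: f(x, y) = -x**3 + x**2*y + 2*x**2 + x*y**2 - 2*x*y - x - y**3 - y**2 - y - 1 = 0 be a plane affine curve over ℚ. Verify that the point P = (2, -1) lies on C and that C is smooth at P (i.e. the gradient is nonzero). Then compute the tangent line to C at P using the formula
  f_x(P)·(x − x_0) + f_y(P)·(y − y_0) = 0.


Tangent line at P: -6*x - 6*y + 6 = 0.

Step 1: f(2, -1) = 0, so P lies on C.
Step 2: partial derivatives
  f_x(x, y) = -3*x**2 + 2*x*y + 4*x + y**2 - 2*y - 1, f_y(x, y) = x**2 + 2*x*y - 2*x - 3*y**2 - 2*y - 1.
  f_x(P) = -6, f_y(P) = -6 (gradient nonzero, so P is smooth).
Step 3: tangent line at P: -6·(x − 2) + -6·(y − -1) = 0.
Expanding: -6*x - 6*y + 6 = 0.


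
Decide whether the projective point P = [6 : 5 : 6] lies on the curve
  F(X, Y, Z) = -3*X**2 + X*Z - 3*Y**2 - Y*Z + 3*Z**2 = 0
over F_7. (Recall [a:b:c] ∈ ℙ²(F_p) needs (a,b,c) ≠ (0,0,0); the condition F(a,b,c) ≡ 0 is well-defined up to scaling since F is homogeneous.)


F(6,5,6) ≡ 1 (mod 7); P is NOT on the curve.

Evaluate F(6, 5, 6) term-by-term (mod 7).
  -3*X**2 ↦ -3·36·1·1 = -108
  X*Z ↦ 1·6·1·6 = 36
  -3*Y**2 ↦ -3·1·25·1 = -75
  -Y*Z ↦ -1·1·5·6 = -30
  3*Z**2 ↦ 3·1·1·36 = 108
Sum: F(6, 5, 6) = (-108) + (36) + (-75) + (-30) + (108) = -69.
Reducing mod 7: -69 ≡ 1 (mod 7).
Since F(a, b, c) ≡ 1 ≠ 0 (mod 7), P does NOT lie on the curve.


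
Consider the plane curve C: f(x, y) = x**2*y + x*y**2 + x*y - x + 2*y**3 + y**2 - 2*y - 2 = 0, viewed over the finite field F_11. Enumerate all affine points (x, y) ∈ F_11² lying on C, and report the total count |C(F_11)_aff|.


Affine F_11-points: {(0, 3), (1, 5), (1, 7), (1, 9), (2, 5), (3, 1), (4, 2), (5, 9), (7, 1), (8, 6), (9, 0), (9, 6), (10, 2), (10, 7)}; count = 14.

For each of the 121 pairs (x, y) ∈ F_11², evaluate f(x, y) mod 11. Record the zeros.
  x = 0: [0↦9, 1↦10, 2↦3, 3↦0, 4↦2, 5↦10, 6↦3, 7↦4, 8↦3, 9↦1, 10↦10]  zeros at y ∈ {3}
  x = 1: [0↦8, 1↦1, 2↦10, 3↦3, 4↦3, 5↦0, 6↦6, 7↦0, 8↦5, 9↦0, 10↦8]  zeros at y ∈ {5, 7, 9}
  x = 2: [0↦7, 1↦5, 2↦10, 3↦1, 4↦1, 5↦0, 6↦10, 7↦10, 8↦1, 9↦6, 10↦4]  zeros at y ∈ {5}
  x = 3: [0↦6, 1↦0, 2↦3, 3↦5, 4↦7, 5↦10, 6↦4, 7↦1, 8↦2, 9↦8, 10↦9]  zeros at y ∈ {1}
  x = 4: [0↦5, 1↦8, 2↦0, 3↦4, 4↦10, 5↦8, 6↦10, 7↦6, 8↦8, 9↦6, 10↦1]  zeros at y ∈ {2}
  x = 5: [0↦4, 1↦7, 2↦1, 3↦9, 4↦10, 5↦5, 6↦6, 7↦3, 8↦8, 9↦0, 10↦2]  zeros at y ∈ {9}
  x = 6: [0↦3, 1↦8, 2↦6, 3↦9, 4↦7, 5↦1, 6↦3, 7↦3, 8↦2, 9↦1, 10↦1]  zeros at y ∈ ∅
  x = 7: [0↦2, 1↦0, 2↦4, 3↦4, 4↦1, 5↦7, 6↦1, 7↦6, 8↦1, 9↦9, 10↦9]  zeros at y ∈ {1}
  x = 8: [0↦1, 1↦5, 2↦6, 3↦5, 4↦3, 5↦1, 6↦0, 7↦1, 8↦5, 9↦2, 10↦4]  zeros at y ∈ {6}
  x = 9: [0↦0, 1↦1, 2↦1, 3↦1, 4↦2, 5↦5, 6↦0, 7↦10, 8↦3, 9↦2, 10↦8]  zeros at y ∈ {0, 6}
  x = 10: [0↦10, 1↦10, 2↦0, 3↦3, 4↦9, 5↦8, 6↦1, 7↦0, 8↦6, 9↦9, 10↦10]  zeros at y ∈ {2, 7}
Collecting zeros: affine points = {(0, 3), (1, 5), (1, 7), (1, 9), (2, 5), (3, 1), (4, 2), (5, 9), (7, 1), (8, 6), (9, 0), (9, 6), (10, 2), (10, 7)}.
Total count |C(F_11)_aff| = 14.


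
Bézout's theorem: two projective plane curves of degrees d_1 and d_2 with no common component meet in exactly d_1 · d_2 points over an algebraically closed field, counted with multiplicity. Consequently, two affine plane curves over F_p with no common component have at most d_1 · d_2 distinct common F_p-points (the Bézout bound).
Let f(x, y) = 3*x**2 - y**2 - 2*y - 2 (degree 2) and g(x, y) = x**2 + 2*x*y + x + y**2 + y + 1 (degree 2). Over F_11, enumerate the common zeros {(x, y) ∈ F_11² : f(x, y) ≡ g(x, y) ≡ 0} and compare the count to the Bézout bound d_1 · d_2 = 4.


Common zeros: ∅; count = 0; Bézout bound = 4.

deg(f) = 2, deg(g) = 2, so Bézout bound = 4.
Scan x ∈ F_11. For each x, list the y ∈ F_11 with f(x, y) ≡ 0 and those with g(x, y) ≡ 0 (mod 11); the common zeros in that column are the intersection.
  x = 0: f ≡ 0 at y ∈ ∅; g ≡ 0 at y ∈ ∅; common: ∅.
  x = 1: f ≡ 0 at y ∈ ∅; g ≡ 0 at y ∈ ∅; common: ∅.
  x = 2: f ≡ 0 at y ∈ {10}; g ≡ 0 at y ∈ ∅; common: ∅.
  x = 3: f ≡ 0 at y ∈ {1, 8}; g ≡ 0 at y ∈ ∅; common: ∅.
  x = 4: f ≡ 0 at y ∈ {4, 5}; g ≡ 0 at y ∈ ∅; common: ∅.
  x = 5: f ≡ 0 at y ∈ ∅; g ≡ 0 at y ∈ ∅; common: ∅.
  x = 6: f ≡ 0 at y ∈ ∅; g ≡ 0 at y ∈ ∅; common: ∅.
  x = 7: f ≡ 0 at y ∈ {4, 5}; g ≡ 0 at y ∈ ∅; common: ∅.
  x = 8: f ≡ 0 at y ∈ {1, 8}; g ≡ 0 at y ∈ ∅; common: ∅.
  x = 9: f ≡ 0 at y ∈ {10}; g ≡ 0 at y ∈ ∅; common: ∅.
  x = 10: f ≡ 0 at y ∈ ∅; g ≡ 0 at y ∈ ∅; common: ∅.
Collecting: common zeros = ∅, so the count is 0.
Comparison with the Bézout bound: 0 ≤ 4 = deg(f)·deg(g), as expected for curves with no common component (the affine F_11-count falls short of the bound because intersections may lie at infinity, over extension fields, or carry multiplicity).


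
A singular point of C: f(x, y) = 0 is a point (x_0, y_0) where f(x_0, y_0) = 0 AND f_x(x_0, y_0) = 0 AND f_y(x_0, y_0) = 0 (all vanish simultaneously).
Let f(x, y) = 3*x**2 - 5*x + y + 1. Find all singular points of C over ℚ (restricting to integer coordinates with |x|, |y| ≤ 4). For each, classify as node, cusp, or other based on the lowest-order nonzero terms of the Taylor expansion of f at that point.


No singular points in the scanned grid; C is smooth there.

Compute partial derivatives:
  f_x = 6*x - 5.
  f_y = 1.
f_y = 1 is a nonzero constant, so f_y never vanishes: no point (x, y) can satisfy f = f_x = f_y = 0. In particular no (x, y) ∈ {−4, ..., 4}² is singular; the curve is smooth.


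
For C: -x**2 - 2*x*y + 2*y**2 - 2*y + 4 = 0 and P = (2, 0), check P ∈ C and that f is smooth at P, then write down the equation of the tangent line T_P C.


Tangent line at P: -4*x - 6*y + 8 = 0.

Step 1: f(2, 0) = 0, so P lies on C.
Step 2: partial derivatives
  f_x(x, y) = -2*x - 2*y, f_y(x, y) = -2*x + 4*y - 2.
  f_x(P) = -4, f_y(P) = -6 (gradient nonzero, so P is smooth).
Step 3: tangent line at P: -4·(x − 2) + -6·(y − 0) = 0.
Expanding: -4*x - 6*y + 8 = 0.


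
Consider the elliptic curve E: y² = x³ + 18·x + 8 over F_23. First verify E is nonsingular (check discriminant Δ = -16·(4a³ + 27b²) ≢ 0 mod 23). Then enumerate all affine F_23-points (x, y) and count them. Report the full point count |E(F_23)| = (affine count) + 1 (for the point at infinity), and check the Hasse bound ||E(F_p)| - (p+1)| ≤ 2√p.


Affine points = {(0, 10), (0, 13), (1, 2), (1, 21), (2, 11), (2, 12), (4, 11), (4, 12), (5, 4), (5, 19), (9, 5), (9, 18), (13, 1), (13, 22), (17, 11), (17, 12), (18, 0), (22, 9), (22, 14)}; affine count = 19; |E(F_23)| = 20.

Discriminant check: Δ ∝ 4a³ + 27b² = 4·18³ + 27·8² = 4·5832 + 27·64 ≡ 9 (mod 23). Nonzero ⇒ E is nonsingular.
For each x ∈ F_23, compute rhs = x³ + 18·x + 8 mod 23, then count y ∈ F_23 with y² ≡ rhs.
  x = 0: rhs = 8, matching y values: 10, 13 (2 points).
  x = 1: rhs = 4, matching y values: 2, 21 (2 points).
  x = 2: rhs = 6, matching y values: 11, 12 (2 points).
  x = 3: rhs = 20, matching y values: none (0 points).
  x = 4: rhs = 6, matching y values: 11, 12 (2 points).
  x = 5: rhs = 16, matching y values: 4, 19 (2 points).
  x = 6: rhs = 10, matching y values: none (0 points).
  x = 7: rhs = 17, matching y values: none (0 points).
  x = 8: rhs = 20, matching y values: none (0 points).
  x = 9: rhs = 2, matching y values: 5, 18 (2 points).
  x = 10: rhs = 15, matching y values: none (0 points).
  x = 11: rhs = 19, matching y values: none (0 points).
  x = 12: rhs = 20, matching y values: none (0 points).
  x = 13: rhs = 1, matching y values: 1, 22 (2 points).
  x = 14: rhs = 14, matching y values: none (0 points).
  x = 15: rhs = 19, matching y values: none (0 points).
  x = 16: rhs = 22, matching y values: none (0 points).
  x = 17: rhs = 6, matching y values: 11, 12 (2 points).
  x = 18: rhs = 0, matching y values: 0 (1 points).
  x = 19: rhs = 10, matching y values: none (0 points).
  x = 20: rhs = 19, matching y values: none (0 points).
  x = 21: rhs = 10, matching y values: none (0 points).
  x = 22: rhs = 12, matching y values: 9, 14 (2 points).
Total affine count: 19.
Full point count |E(F_23)| = 19 + 1 = 20.
Hasse bound: |20 − (23+1)| = |-4| = 4 ≤ 2√23 ≈ 9.5917 ✓.


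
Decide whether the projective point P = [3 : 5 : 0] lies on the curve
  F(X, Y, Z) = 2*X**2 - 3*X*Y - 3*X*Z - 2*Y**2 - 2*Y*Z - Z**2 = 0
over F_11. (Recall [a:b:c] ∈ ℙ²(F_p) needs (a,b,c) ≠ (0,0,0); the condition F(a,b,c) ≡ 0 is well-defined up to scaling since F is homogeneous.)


F(3,5,0) ≡ 0 (mod 11); P is on the curve.

Evaluate F(3, 5, 0) term-by-term (mod 11).
  2*X**2 ↦ 2·9·1·1 = 18
  -3*X*Y ↦ -3·3·5·1 = -45
  -3*X*Z ↦ -3·3·1·0 = 0
  -2*Y**2 ↦ -2·1·25·1 = -50
  -2*Y*Z ↦ -2·1·5·0 = 0
  -Z**2 ↦ -1·1·1·0 = 0
Sum: F(3, 5, 0) = (18) + (-45) + (0) + (-50) + (0) + (0) = -77.
Reducing mod 11: -77 ≡ 0 (mod 11).
Since F(a, b, c) ≡ 0 (mod 11), P lies on the curve.


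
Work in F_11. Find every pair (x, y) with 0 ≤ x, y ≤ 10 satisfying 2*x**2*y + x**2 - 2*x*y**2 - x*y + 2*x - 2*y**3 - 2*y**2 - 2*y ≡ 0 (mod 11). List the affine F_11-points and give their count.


Affine F_11-points: {(0, 0), (1, 5), (2, 3), (2, 6), (2, 10), (3, 6), (7, 3), (9, 0), (10, 10)}; count = 9.

For each of the 121 pairs (x, y) ∈ F_11², evaluate f(x, y) mod 11. Record the zeros.
  x = 0: [0↦0, 1↦5, 2↦5, 3↦10, 4↦8, 5↦9, 6↦1, 7↦5, 8↦9, 9↦1, 10↦2]  zeros at y ∈ {0}
  x = 1: [0↦3, 1↦7, 2↦2, 3↦9, 4↦5, 5↦0, 6↦4, 7↦5, 8↦2, 9↦5, 10↦2]  zeros at y ∈ {5}
  x = 2: [0↦8, 1↦4, 2↦9, 3↦0, 4↦9, 5↦2, 6↦0, 7↦2, 8↦7, 9↦3, 10↦0]  zeros at y ∈ {3, 6, 10}
  x = 3: [0↦4, 1↦7, 2↦4, 3↦5, 4↦9, 5↦4, 6↦0, 7↦7, 8↦2, 9↦6, 10↦7]  zeros at y ∈ {6}
  x = 4: [0↦2, 1↦5, 2↦9, 3↦2, 4↦5, 5↦6, 6↦4, 7↦9, 8↦9, 9↦3, 10↦1]  zeros at y ∈ ∅
  x = 5: [0↦2, 1↦9, 2↦2, 3↦2, 4↦8, 5↦8, 6↦1, 7↦8, 8↦6, 9↦5, 10↦4]  zeros at y ∈ ∅
  x = 6: [0↦4, 1↦8, 2↦5, 3↦5, 4↦7, 5↦10, 6↦2, 7↦4, 8↦4, 9↦1, 10↦5]  zeros at y ∈ ∅
  x = 7: [0↦8, 1↦2, 2↦7, 3↦0, 4↦2, 5↦1, 6↦7, 7↦8, 8↦3, 9↦2, 10↦4]  zeros at y ∈ {3}
  x = 8: [0↦3, 1↦2, 2↦8, 3↦9, 4↦4, 5↦3, 6↦5, 7↦9, 8↦3, 9↦8, 10↦1]  zeros at y ∈ ∅
  x = 9: [0↦0, 1↦8, 2↦8, 3↦10, 4↦2, 5↦5, 6↦7, 7↦7, 8↦4, 9↦8, 10↦7]  zeros at y ∈ {0}
  x = 10: [0↦10, 1↦9, 2↦7, 3↦3, 4↦7, 5↦7, 6↦2, 7↦2, 8↦6, 9↦2, 10↦0]  zeros at y ∈ {10}
Collecting zeros: affine points = {(0, 0), (1, 5), (2, 3), (2, 6), (2, 10), (3, 6), (7, 3), (9, 0), (10, 10)}.
Total count |C(F_11)_aff| = 9.


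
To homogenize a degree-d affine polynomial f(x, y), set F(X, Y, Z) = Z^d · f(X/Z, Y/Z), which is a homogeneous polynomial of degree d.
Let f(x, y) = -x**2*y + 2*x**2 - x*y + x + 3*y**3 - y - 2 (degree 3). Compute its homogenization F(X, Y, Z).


F(X, Y, Z) = -X**2*Y + 2*X**2*Z - X*Y*Z + X*Z**2 + 3*Y**3 - Y*Z**2 - 2*Z**3

deg(f) = 3.
Substitute x = X/Z, y = Y/Z into f, then multiply by Z^3.
  monomial -1·x^2·y^1 ↦ -1·X^2·Y^1·Z^0.
  monomial 2·x^2·y^0 ↦ 2·X^2·Y^0·Z^1.
  monomial -1·x^1·y^1 ↦ -1·X^1·Y^1·Z^1.
  monomial 1·x^1·y^0 ↦ 1·X^1·Y^0·Z^2.
  monomial 3·x^0·y^3 ↦ 3·X^0·Y^3·Z^0.
  monomial -1·x^0·y^1 ↦ -1·X^0·Y^1·Z^2.
  monomial -2·x^0·y^0 ↦ -2·X^0·Y^0·Z^3.
Collecting: F(X, Y, Z) = -X**2*Y + 2*X**2*Z - X*Y*Z + X*Z**2 + 3*Y**3 - Y*Z**2 - 2*Z**3.


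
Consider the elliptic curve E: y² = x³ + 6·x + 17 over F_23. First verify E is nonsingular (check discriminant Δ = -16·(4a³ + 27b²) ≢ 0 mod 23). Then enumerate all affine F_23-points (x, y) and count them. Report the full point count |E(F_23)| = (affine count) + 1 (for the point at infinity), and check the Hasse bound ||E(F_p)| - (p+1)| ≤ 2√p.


Affine points = {(1, 1), (1, 22), (3, 4), (3, 19), (4, 6), (4, 17), (6, 4), (6, 19), (8, 5), (8, 18), (9, 8), (9, 15), (12, 0), (14, 4), (14, 19), (15, 3), (15, 20), (16, 0), (17, 8), (17, 15), (18, 0), (20, 8), (20, 15)}; affine count = 23; |E(F_23)| = 24.

Discriminant check: Δ ∝ 4a³ + 27b² = 4·6³ + 27·17² = 4·216 + 27·289 ≡ 19 (mod 23). Nonzero ⇒ E is nonsingular.
For each x ∈ F_23, compute rhs = x³ + 6·x + 17 mod 23, then count y ∈ F_23 with y² ≡ rhs.
  x = 0: rhs = 17, matching y values: none (0 points).
  x = 1: rhs = 1, matching y values: 1, 22 (2 points).
  x = 2: rhs = 14, matching y values: none (0 points).
  x = 3: rhs = 16, matching y values: 4, 19 (2 points).
  x = 4: rhs = 13, matching y values: 6, 17 (2 points).
  x = 5: rhs = 11, matching y values: none (0 points).
  x = 6: rhs = 16, matching y values: 4, 19 (2 points).
  x = 7: rhs = 11, matching y values: none (0 points).
  x = 8: rhs = 2, matching y values: 5, 18 (2 points).
  x = 9: rhs = 18, matching y values: 8, 15 (2 points).
  x = 10: rhs = 19, matching y values: none (0 points).
  x = 11: rhs = 11, matching y values: none (0 points).
  x = 12: rhs = 0, matching y values: 0 (1 points).
  x = 13: rhs = 15, matching y values: none (0 points).
  x = 14: rhs = 16, matching y values: 4, 19 (2 points).
  x = 15: rhs = 9, matching y values: 3, 20 (2 points).
  x = 16: rhs = 0, matching y values: 0 (1 points).
  x = 17: rhs = 18, matching y values: 8, 15 (2 points).
  x = 18: rhs = 0, matching y values: 0 (1 points).
  x = 19: rhs = 21, matching y values: none (0 points).
  x = 20: rhs = 18, matching y values: 8, 15 (2 points).
  x = 21: rhs = 20, matching y values: none (0 points).
  x = 22: rhs = 10, matching y values: none (0 points).
Total affine count: 23.
Full point count |E(F_23)| = 23 + 1 = 24.
Hasse bound: |24 − (23+1)| = |0| = 0 ≤ 2√23 ≈ 9.5917 ✓.


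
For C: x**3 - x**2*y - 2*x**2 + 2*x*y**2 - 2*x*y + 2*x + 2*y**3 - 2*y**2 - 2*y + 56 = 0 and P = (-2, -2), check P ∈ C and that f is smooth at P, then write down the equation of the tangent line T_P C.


Tangent line at P: 26*x + 46*y + 144 = 0.

Step 1: f(-2, -2) = 0, so P lies on C.
Step 2: partial derivatives
  f_x(x, y) = 3*x**2 - 2*x*y - 4*x + 2*y**2 - 2*y + 2, f_y(x, y) = -x**2 + 4*x*y - 2*x + 6*y**2 - 4*y - 2.
  f_x(P) = 26, f_y(P) = 46 (gradient nonzero, so P is smooth).
Step 3: tangent line at P: 26·(x − -2) + 46·(y − -2) = 0.
Expanding: 26*x + 46*y + 144 = 0.


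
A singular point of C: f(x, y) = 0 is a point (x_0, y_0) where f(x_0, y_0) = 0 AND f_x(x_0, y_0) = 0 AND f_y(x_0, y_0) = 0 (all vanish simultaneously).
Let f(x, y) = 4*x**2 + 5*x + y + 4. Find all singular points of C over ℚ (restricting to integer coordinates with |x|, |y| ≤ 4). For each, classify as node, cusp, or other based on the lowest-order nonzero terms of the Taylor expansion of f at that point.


No singular points in the scanned grid; C is smooth there.

Compute partial derivatives:
  f_x = 8*x + 5.
  f_y = 1.
f_y = 1 is a nonzero constant, so f_y never vanishes: no point (x, y) can satisfy f = f_x = f_y = 0. In particular no (x, y) ∈ {−4, ..., 4}² is singular; the curve is smooth.


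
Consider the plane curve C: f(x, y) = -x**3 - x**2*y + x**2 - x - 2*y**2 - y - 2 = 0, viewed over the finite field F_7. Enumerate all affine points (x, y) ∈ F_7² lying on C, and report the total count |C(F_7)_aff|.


Affine F_7-points: {(1, 1), (1, 5), (3, 1), (4, 4), (4, 5), (5, 3), (5, 5)}; count = 7.

For each of the 49 pairs (x, y) ∈ F_7², evaluate f(x, y) mod 7. Record the zeros.
  x = 0: [0↦5, 1↦2, 2↦2, 3↦5, 4↦4, 5↦6, 6↦4]  zeros at y ∈ ∅
  x = 1: [0↦4, 1↦0, 2↦6, 3↦1, 4↦6, 5↦0, 6↦4]  zeros at y ∈ {1, 5}
  x = 2: [0↦6, 1↦6, 2↦2, 3↦1, 4↦3, 5↦1, 6↦2]  zeros at y ∈ ∅
  x = 3: [0↦5, 1↦0, 2↦5, 3↦6, 4↦3, 5↦3, 6↦6]  zeros at y ∈ {1}
  x = 4: [0↦2, 1↦4, 2↦2, 3↦3, 4↦0, 5↦0, 6↦3]  zeros at y ∈ {4, 5}
  x = 5: [0↦5, 1↦5, 2↦1, 3↦0, 4↦2, 5↦0, 6↦1]  zeros at y ∈ {3, 5}
  x = 6: [0↦1, 1↦4, 2↦3, 3↦5, 4↦3, 5↦4, 6↦1]  zeros at y ∈ ∅
Collecting zeros: affine points = {(1, 1), (1, 5), (3, 1), (4, 4), (4, 5), (5, 3), (5, 5)}.
Total count |C(F_7)_aff| = 7.
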